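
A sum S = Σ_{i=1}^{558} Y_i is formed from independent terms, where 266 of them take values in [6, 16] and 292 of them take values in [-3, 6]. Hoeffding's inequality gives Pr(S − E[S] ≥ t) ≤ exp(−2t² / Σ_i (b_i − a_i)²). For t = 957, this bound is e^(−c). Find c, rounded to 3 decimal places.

36.450

Σ(b_i − a_i)² = 266·10² + 292·9² = 50252.
c = 2t² / 50252 = 2·957² / 50252 = 36.4503.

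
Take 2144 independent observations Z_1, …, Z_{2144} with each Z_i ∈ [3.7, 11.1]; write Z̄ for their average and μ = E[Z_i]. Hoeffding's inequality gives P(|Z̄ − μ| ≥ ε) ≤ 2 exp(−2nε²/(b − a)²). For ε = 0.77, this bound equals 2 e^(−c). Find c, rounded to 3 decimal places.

46.427

c = 2nε²/(b − a)² = 2·2144·0.77² / 7.4² = 46.4272.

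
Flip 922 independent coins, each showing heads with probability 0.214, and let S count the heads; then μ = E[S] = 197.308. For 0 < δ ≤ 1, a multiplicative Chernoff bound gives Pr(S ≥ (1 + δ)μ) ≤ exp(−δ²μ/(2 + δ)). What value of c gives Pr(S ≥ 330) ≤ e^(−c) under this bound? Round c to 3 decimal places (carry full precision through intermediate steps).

Write 330 = (1 + δ)μ, so δ = 330/197.308 − 1 = 0.672512…
Then the exponent is δ²μ/(2 + δ) = (330 − μ)² / (μ·(2 + δ)) = 33.390669.

33.391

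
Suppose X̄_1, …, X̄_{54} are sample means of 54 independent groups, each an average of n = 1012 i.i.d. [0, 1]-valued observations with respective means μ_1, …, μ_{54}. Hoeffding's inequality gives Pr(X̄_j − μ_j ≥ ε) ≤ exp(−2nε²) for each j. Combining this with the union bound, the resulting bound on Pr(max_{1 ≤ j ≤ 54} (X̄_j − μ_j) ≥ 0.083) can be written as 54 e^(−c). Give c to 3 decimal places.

13.943

Union bound over the 54 events: Pr(max_{1 ≤ j ≤ 54} (X̄_j − μ_j) ≥ 0.083) ≤ 54·exp(−2nε²) = 54 exp(−2·1012·0.083²).
So c = 2·1012·0.083² = 13.9433.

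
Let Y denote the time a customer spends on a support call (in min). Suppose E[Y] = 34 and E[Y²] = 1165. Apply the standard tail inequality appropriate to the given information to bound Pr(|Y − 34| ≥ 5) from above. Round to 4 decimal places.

0.3600

The first two moments determine the variance, so Chebyshev's inequality is the sharpest standard bound available.
Var(Y) = E[Y²] − (E[Y])² = 1165 − 1156 = 9.
Chebyshev's inequality: Pr(|Y − μ| ≥ t) ≤ Var(Y)/t² = 9/25 = 0.3600.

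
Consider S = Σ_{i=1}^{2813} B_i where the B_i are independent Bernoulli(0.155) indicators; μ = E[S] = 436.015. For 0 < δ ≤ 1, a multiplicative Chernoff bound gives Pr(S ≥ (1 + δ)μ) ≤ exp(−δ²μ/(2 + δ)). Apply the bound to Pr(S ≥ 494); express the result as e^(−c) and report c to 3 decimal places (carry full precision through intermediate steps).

3.615

Write 494 = (1 + δ)μ, so δ = 494/436.015 − 1 = 0.1329885…
Then the exponent is δ²μ/(2 + δ) = (494 − μ)² / (μ·(2 + δ)) = 3.615275.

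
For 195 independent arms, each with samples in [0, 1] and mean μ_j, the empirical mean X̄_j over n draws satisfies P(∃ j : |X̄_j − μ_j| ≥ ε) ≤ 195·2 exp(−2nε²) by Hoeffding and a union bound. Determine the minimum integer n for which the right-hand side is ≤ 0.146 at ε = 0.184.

Need 2·195·exp(−2nε²) ≤ 0.146, i.e. exp(−2nε²) ≤ 0.146/390.
So 2nε² ≥ ln(390/0.146) = 7.890295.
Hence n ≥ 7.890295/(2·0.184²) = 116.527.
The smallest integer n is 117.

117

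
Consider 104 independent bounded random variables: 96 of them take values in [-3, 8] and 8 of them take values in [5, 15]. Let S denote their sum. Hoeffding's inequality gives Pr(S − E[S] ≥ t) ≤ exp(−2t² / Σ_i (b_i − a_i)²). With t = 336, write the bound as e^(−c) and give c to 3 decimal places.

18.186

Σ(b_i − a_i)² = 96·11² + 8·10² = 12416.
c = 2t² / 12416 = 2·336² / 12416 = 18.1856.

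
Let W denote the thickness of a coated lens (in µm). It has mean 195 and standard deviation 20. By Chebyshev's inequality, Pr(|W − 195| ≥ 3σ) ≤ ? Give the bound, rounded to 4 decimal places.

0.1111

Chebyshev: Pr(|W − μ| ≥ t) ≤ Var(W)/t².
Var(W) = σ² = 20² = 400.
t = 3·20 = 60.
Bound = 400 / 3600 = 0.1111.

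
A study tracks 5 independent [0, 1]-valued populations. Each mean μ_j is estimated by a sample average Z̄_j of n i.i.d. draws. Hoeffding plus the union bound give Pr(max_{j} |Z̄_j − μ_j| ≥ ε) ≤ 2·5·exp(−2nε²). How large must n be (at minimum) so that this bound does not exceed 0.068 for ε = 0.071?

Need 2·5·exp(−2nε²) ≤ 0.068, i.e. exp(−2nε²) ≤ 0.068/10.
So 2nε² ≥ ln(10/0.068) = 4.990833.
Hence n ≥ 4.990833/(2·0.071²) = 495.024.
The smallest integer n is 496.

496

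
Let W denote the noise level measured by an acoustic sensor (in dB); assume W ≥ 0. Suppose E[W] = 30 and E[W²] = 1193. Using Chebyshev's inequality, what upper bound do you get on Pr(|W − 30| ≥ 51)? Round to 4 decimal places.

Var(W) = E[W²] − (E[W])² = 1193 − 900 = 293.
Chebyshev's inequality: Pr(|W − μ| ≥ t) ≤ Var(W)/t² = 293/2601 = 0.1126.

0.1126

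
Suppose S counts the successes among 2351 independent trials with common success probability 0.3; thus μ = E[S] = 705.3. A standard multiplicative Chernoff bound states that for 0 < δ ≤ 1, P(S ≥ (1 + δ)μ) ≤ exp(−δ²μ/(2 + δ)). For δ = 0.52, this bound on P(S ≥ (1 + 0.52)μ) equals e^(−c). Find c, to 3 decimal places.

75.680

c = δ²μ/(2 + δ) = 0.52²·705.3/(2 + 0.52) = 75.6798.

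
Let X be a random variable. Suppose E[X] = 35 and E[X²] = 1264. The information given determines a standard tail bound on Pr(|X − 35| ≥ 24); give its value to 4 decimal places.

The first two moments determine the variance, so Chebyshev's inequality is the sharpest standard bound available.
Var(X) = E[X²] − (E[X])² = 1264 − 1225 = 39.
Chebyshev's inequality: Pr(|X − μ| ≥ t) ≤ Var(X)/t² = 39/576 = 0.0677.

0.0677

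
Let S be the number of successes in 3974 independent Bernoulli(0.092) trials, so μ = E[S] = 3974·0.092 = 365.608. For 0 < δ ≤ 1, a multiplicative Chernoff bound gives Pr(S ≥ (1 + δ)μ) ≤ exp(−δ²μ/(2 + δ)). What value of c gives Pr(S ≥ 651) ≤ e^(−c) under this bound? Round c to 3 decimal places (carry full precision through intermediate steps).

80.118

Write 651 = (1 + δ)μ, so δ = 651/365.608 − 1 = 0.7805956…
Then the exponent is δ²μ/(2 + δ) = (651 − μ)² / (μ·(2 + δ)) = 80.117994.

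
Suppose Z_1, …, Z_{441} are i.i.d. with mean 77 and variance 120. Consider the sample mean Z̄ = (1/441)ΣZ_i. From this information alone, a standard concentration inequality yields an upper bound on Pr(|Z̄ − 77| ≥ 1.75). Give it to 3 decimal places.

With mean and variance of each term known, Chebyshev's inequality bounds the deviation of the sum (or sample mean).
Var(Z̄) = Var(Z_i)/n = 120/441 = 0.27211.
Chebyshev: Pr(|Z̄ − 77| ≥ 1.75) ≤ Var(Z̄)/(1.75)² = 120/(441·1.75²) = 0.0889.

0.089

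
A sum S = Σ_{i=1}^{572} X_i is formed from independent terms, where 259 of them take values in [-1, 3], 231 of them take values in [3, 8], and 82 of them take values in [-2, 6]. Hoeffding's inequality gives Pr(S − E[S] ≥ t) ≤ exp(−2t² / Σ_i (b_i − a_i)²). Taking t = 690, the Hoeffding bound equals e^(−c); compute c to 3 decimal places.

62.781

Σ(b_i − a_i)² = 259·4² + 231·5² + 82·8² = 15167.
c = 2t² / 15167 = 2·690² / 15167 = 62.7810.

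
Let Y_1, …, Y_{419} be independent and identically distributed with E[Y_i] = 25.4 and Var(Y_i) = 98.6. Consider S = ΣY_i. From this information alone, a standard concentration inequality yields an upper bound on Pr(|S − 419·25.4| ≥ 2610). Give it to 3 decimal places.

0.006

With mean and variance of each term known, Chebyshev's inequality bounds the deviation of the sum (or sample mean).
Var(S) = n·Var(Y_i) = 419·98.6 = 41313.4.
Chebyshev: Pr(|S − 419·25.4| ≥ 2610) ≤ Var(S)/2610² = 41313.4/6812100 = 0.0061.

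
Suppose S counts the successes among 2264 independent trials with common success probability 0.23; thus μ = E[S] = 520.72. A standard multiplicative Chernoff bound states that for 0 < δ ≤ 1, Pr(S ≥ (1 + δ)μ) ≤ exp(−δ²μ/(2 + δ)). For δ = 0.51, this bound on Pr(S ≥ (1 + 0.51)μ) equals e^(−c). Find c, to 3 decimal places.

53.960

c = δ²μ/(2 + δ) = 0.51²·520.72/(2 + 0.51) = 53.9599.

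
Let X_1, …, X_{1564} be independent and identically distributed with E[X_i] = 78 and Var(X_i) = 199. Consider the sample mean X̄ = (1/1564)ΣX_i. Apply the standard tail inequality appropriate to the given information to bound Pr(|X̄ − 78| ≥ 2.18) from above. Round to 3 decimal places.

0.027

With mean and variance of each term known, Chebyshev's inequality bounds the deviation of the sum (or sample mean).
Var(X̄) = Var(X_i)/n = 199/1564 = 0.12724.
Chebyshev: Pr(|X̄ − 78| ≥ 2.18) ≤ Var(X̄)/(2.18)² = 199/(1564·2.18²) = 0.0268.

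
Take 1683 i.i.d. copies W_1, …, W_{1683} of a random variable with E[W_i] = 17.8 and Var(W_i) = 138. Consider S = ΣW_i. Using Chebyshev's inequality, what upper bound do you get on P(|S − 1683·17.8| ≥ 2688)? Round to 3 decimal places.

0.032

Var(S) = n·Var(W_i) = 1683·138 = 232254.
Chebyshev: P(|S − 1683·17.8| ≥ 2688) ≤ Var(S)/2688² = 232254/7225344 = 0.0321.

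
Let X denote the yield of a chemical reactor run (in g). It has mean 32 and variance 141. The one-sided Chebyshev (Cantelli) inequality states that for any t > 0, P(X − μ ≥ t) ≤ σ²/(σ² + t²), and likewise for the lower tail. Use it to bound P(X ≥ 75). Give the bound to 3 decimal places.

0.071

Here σ² = 141 and t = 43, so σ² + t² = 1990.
Cantelli's bound: 141/1990 = 0.0709.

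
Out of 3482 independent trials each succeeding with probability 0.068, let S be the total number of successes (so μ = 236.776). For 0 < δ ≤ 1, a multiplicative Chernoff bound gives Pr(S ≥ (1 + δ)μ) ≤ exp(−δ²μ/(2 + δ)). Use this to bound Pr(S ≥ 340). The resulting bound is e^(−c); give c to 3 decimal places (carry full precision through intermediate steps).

Write 340 = (1 + δ)μ, so δ = 340/236.776 − 1 = 0.4359563…
Then the exponent is δ²μ/(2 + δ) = (340 − μ)² / (μ·(2 + δ)) = 18.473713.

18.474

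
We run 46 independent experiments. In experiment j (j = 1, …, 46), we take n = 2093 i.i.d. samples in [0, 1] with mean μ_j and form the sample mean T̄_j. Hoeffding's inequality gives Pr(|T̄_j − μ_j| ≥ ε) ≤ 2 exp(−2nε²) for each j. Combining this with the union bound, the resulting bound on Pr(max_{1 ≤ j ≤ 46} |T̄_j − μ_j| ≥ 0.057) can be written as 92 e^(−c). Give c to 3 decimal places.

13.600

Union bound over the 46 events: Pr(max_{1 ≤ j ≤ 46} |T̄_j − μ_j| ≥ 0.057) ≤ 46·2·exp(−2nε²) = 92 exp(−2·2093·0.057²).
So c = 2·2093·0.057² = 13.6003.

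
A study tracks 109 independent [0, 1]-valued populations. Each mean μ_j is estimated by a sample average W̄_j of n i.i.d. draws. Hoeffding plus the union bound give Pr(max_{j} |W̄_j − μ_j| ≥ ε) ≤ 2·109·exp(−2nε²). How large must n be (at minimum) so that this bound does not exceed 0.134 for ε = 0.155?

Need 2·109·exp(−2nε²) ≤ 0.134, i.e. exp(−2nε²) ≤ 0.134/218.
So 2nε² ≥ ln(218/0.134) = 7.394411.
Hence n ≥ 7.394411/(2·0.155²) = 153.890.
The smallest integer n is 154.

154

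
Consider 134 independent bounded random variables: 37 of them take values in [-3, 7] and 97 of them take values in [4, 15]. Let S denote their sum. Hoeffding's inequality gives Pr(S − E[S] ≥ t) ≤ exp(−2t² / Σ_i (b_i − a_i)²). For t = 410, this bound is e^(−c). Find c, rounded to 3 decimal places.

21.779

Σ(b_i − a_i)² = 37·10² + 97·11² = 15437.
c = 2t² / 15437 = 2·410² / 15437 = 21.7788.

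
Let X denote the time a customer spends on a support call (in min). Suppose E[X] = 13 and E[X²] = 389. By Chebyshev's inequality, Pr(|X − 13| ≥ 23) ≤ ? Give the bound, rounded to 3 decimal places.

0.416

Var(X) = E[X²] − (E[X])² = 389 − 169 = 220.
Chebyshev's inequality: Pr(|X − μ| ≥ t) ≤ Var(X)/t² = 220/529 = 0.4159.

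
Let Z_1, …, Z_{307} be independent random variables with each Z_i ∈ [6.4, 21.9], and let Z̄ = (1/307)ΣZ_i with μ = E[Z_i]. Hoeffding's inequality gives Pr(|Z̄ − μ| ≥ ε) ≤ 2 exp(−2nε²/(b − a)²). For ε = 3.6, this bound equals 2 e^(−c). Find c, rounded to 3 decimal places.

c = 2nε²/(b − a)² = 2·307·3.6² / 15.5² = 33.1215.

33.121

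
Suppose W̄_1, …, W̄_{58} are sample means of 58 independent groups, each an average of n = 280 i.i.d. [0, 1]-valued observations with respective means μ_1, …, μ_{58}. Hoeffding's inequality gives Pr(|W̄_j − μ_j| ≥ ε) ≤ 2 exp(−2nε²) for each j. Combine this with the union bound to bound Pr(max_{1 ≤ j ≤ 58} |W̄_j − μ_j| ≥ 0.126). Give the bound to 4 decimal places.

0.0160

Per-experiment Hoeffding bound: 2·exp(−2·280·0.126²) = 2·exp(−8.89056) = 0.00027537.
Union bound over 58 events: 58·0.00027537 = 0.01597.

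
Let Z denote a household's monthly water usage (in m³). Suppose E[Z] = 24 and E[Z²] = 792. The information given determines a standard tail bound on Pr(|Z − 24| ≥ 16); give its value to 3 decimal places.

0.844

The first two moments determine the variance, so Chebyshev's inequality is the sharpest standard bound available.
Var(Z) = E[Z²] − (E[Z])² = 792 − 576 = 216.
Chebyshev's inequality: Pr(|Z − μ| ≥ t) ≤ Var(Z)/t² = 216/256 = 0.8438.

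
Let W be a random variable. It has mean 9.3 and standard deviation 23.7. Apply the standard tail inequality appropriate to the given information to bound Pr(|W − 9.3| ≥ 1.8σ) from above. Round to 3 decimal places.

Mean and variance are known, so Chebyshev's inequality applies.
Chebyshev: Pr(|W − μ| ≥ t) ≤ Var(W)/t².
Var(W) = σ² = 23.7² = 561.69.
t = 1.8·23.7 = 42.66.
Bound = 561.69 / 1819.8756 = 0.3086.

0.309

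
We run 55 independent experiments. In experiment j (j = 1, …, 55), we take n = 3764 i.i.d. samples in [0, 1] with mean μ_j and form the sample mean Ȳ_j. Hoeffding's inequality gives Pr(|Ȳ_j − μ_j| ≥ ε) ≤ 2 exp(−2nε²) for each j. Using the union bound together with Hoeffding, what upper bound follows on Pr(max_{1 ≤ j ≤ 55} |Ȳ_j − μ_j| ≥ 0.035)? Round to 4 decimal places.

Per-experiment Hoeffding bound: 2·exp(−2·3764·0.035²) = 2·exp(−9.22180) = 0.00019772.
Union bound over 55 events: 55·0.00019772 = 0.01087.

0.0109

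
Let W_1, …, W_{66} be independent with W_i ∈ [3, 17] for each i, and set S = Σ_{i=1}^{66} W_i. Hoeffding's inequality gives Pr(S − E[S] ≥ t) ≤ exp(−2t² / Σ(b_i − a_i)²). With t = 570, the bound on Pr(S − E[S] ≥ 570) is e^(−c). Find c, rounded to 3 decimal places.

50.232

Σ(b_i − a_i)² = 66·(14)² = 12936.
c = 2t²/12936 = 2·570²/12936 = 50.2319.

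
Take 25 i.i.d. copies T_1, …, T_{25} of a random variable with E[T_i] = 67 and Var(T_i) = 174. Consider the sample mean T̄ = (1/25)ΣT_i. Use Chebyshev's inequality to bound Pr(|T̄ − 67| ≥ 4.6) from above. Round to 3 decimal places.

0.329

Var(T̄) = Var(T_i)/n = 174/25 = 6.96.
Chebyshev: Pr(|T̄ − 67| ≥ 4.6) ≤ Var(T̄)/(4.6)² = 174/(25·4.6²) = 0.3289.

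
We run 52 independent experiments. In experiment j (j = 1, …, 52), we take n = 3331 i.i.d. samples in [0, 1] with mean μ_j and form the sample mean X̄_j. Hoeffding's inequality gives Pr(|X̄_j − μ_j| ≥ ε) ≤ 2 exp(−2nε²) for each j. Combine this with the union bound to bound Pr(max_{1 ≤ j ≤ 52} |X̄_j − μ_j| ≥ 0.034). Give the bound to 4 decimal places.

Per-experiment Hoeffding bound: 2·exp(−2·3331·0.034²) = 2·exp(−7.70127) = 0.0009045.
Union bound over 52 events: 52·0.0009045 = 0.04703.

0.0470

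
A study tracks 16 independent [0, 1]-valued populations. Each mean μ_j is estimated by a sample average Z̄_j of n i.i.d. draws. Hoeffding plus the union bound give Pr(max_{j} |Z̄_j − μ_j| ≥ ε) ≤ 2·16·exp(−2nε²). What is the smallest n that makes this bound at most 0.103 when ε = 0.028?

Need 2·16·exp(−2nε²) ≤ 0.103, i.e. exp(−2nε²) ≤ 0.103/32.
So 2nε² ≥ ln(32/0.103) = 5.738762.
Hence n ≥ 5.738762/(2·0.028²) = 3659.925.
The smallest integer n is 3660.

3660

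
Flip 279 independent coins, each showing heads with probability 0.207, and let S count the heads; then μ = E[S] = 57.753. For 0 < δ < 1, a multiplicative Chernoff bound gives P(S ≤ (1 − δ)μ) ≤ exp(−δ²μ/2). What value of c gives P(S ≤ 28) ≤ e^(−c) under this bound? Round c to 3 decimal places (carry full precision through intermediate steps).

7.664

Write 28 = (1 − δ)μ, so δ = 1 − 28/57.753 = 0.5151767…
Then the exponent is δ²μ/2 = (μ − 28)²/(2μ) = 7.664026.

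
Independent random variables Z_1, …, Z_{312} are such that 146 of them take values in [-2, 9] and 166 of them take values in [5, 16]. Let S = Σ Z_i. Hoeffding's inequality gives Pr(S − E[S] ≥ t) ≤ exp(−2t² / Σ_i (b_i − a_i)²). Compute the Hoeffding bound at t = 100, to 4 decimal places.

Σ(b_i − a_i)² = 146·11² + 166·11² = 37752.
Exponent = 2·100² / 37752 = 0.52977.
Bound = exp(−0.52977) = 0.58874.

0.5887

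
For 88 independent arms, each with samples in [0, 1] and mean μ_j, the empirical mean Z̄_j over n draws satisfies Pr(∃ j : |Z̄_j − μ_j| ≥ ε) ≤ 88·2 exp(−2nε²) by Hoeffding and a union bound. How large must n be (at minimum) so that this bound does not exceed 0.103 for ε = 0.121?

Need 2·88·exp(−2nε²) ≤ 0.103, i.e. exp(−2nε²) ≤ 0.103/176.
So 2nε² ≥ ln(176/0.103) = 7.443510.
Hence n ≥ 7.443510/(2·0.121²) = 254.201.
The smallest integer n is 255.

255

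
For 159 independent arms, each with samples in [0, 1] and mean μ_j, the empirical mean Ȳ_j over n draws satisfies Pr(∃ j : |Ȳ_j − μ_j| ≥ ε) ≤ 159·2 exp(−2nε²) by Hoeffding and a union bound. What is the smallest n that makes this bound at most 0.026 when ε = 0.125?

302

Need 2·159·exp(−2nε²) ≤ 0.026, i.e. exp(−2nε²) ≤ 0.026/318.
So 2nε² ≥ ln(318/0.026) = 9.411710.
Hence n ≥ 9.411710/(2·0.125²) = 301.175.
The smallest integer n is 302.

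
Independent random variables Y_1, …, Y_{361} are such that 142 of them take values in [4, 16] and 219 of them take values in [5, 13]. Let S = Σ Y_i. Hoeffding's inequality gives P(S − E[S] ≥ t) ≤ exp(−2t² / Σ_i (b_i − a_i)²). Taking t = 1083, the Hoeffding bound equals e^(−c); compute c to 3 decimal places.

68.065

Σ(b_i − a_i)² = 142·12² + 219·8² = 34464.
c = 2t² / 34464 = 2·1083² / 34464 = 68.0646.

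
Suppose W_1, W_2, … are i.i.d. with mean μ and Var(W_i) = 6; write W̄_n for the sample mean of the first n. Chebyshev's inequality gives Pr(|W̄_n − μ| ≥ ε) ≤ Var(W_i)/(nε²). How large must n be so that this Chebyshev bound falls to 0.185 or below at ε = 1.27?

21

Require 6/(n·1.27²) ≤ 0.185, i.e. n ≥ 6/(0.185·1.27²) = 20.108.
The smallest integer n is 21.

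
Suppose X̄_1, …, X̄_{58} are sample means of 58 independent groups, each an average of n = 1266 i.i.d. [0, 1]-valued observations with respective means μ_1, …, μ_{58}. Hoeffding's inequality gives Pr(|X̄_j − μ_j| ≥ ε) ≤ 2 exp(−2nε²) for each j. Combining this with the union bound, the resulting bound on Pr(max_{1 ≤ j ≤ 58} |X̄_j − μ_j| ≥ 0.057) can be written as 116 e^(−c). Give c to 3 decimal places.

8.226

Union bound over the 58 events: Pr(max_{1 ≤ j ≤ 58} |X̄_j − μ_j| ≥ 0.057) ≤ 58·2·exp(−2nε²) = 116 exp(−2·1266·0.057²).
So c = 2·1266·0.057² = 8.2265.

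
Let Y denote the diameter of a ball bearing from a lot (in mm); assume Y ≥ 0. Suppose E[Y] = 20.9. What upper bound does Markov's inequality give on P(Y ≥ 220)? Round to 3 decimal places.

0.095

Markov's inequality: for a non-negative random variable, P(Y ≥ a) ≤ E[Y]/a.
Here E[Y] = 20.9 and a = 220, so the bound is 20.9/220 = 0.0950.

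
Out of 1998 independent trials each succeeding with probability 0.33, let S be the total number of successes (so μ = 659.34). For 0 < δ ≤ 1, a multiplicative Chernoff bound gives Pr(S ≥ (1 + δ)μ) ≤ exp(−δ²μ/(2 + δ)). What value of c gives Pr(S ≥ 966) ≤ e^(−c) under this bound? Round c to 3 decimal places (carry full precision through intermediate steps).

Write 966 = (1 + δ)μ, so δ = 966/659.34 − 1 = 0.4651015…
Then the exponent is δ²μ/(2 + δ) = (966 − μ)² / (μ·(2 + δ)) = 57.858882.

57.859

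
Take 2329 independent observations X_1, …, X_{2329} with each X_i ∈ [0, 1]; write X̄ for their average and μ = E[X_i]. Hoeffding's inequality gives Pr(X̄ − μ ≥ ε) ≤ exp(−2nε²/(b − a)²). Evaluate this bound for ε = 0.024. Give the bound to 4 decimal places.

0.0684

Exponent: 2nε²/(b − a)² = 2·2329·0.024² / 1² = 2.68301.
Bound = exp(−2.68301) = 0.06836.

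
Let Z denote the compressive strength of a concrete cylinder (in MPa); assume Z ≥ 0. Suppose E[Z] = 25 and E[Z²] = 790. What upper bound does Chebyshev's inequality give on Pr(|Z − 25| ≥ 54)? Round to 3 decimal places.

0.057

Var(Z) = E[Z²] − (E[Z])² = 790 − 625 = 165.
Chebyshev's inequality: Pr(|Z − μ| ≥ t) ≤ Var(Z)/t² = 165/2916 = 0.0566.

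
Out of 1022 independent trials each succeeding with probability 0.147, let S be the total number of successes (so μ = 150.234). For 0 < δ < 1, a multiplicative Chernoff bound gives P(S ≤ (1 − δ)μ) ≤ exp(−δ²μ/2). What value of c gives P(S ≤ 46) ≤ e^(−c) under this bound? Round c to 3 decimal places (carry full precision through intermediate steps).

36.159

Write 46 = (1 − δ)μ, so δ = 1 − 46/150.234 = 0.693811…
Then the exponent is δ²μ/2 = (μ − 46)²/(2μ) = 36.159347.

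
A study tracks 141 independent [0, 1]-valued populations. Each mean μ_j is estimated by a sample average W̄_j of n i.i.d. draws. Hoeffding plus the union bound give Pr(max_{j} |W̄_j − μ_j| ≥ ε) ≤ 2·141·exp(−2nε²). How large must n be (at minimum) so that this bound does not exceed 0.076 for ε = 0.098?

Need 2·141·exp(−2nε²) ≤ 0.076, i.e. exp(−2nε²) ≤ 0.076/282.
So 2nε² ≥ ln(282/0.076) = 8.218929.
Hence n ≥ 8.218929/(2·0.098²) = 427.891.
The smallest integer n is 428.

428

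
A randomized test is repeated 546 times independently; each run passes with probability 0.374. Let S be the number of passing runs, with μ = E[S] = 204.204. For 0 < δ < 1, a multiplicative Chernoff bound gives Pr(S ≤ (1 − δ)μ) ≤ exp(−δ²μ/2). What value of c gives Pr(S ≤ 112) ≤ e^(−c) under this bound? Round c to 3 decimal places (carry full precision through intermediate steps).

Write 112 = (1 − δ)μ, so δ = 1 − 112/204.204 = 0.4515289…
Then the exponent is δ²μ/2 = (μ − 112)²/(2μ) = 20.816384.

20.816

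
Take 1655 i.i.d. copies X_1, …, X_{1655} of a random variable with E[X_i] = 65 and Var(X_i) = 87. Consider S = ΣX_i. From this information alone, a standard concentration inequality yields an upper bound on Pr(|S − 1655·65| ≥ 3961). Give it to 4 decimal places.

0.0092

With mean and variance of each term known, Chebyshev's inequality bounds the deviation of the sum (or sample mean).
Var(S) = n·Var(X_i) = 1655·87 = 143985.
Chebyshev: Pr(|S − 1655·65| ≥ 3961) ≤ Var(S)/3961² = 143985/15689521 = 0.0092.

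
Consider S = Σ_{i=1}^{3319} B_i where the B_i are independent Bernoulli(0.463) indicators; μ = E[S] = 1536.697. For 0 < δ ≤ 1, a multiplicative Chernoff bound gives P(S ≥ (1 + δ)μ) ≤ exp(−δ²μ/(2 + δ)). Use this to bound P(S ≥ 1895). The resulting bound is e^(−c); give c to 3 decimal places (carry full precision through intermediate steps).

Write 1895 = (1 + δ)μ, so δ = 1895/1536.697 − 1 = 0.2331644…
Then the exponent is δ²μ/(2 + δ) = (1895 − μ)² / (μ·(2 + δ)) = 37.410366.

37.410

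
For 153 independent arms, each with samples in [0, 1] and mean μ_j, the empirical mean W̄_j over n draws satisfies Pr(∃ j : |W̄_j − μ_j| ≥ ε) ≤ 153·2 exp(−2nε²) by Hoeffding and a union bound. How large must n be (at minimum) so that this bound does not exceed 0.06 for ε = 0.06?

Need 2·153·exp(−2nε²) ≤ 0.06, i.e. exp(−2nε²) ≤ 0.06/306.
So 2nε² ≥ ln(306/0.06) = 8.536996.
Hence n ≥ 8.536996/(2·0.06²) = 1185.694.
The smallest integer n is 1186.

1186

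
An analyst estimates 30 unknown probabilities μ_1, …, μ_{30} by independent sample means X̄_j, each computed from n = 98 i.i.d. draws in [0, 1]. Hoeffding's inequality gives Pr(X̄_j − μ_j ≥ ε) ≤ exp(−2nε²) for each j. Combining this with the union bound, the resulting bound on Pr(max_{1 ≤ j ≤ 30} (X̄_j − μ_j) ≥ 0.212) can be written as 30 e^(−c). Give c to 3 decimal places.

8.809

Union bound over the 30 events: Pr(max_{1 ≤ j ≤ 30} (X̄_j − μ_j) ≥ 0.212) ≤ 30·exp(−2nε²) = 30 exp(−2·98·0.212²).
So c = 2·98·0.212² = 8.8090.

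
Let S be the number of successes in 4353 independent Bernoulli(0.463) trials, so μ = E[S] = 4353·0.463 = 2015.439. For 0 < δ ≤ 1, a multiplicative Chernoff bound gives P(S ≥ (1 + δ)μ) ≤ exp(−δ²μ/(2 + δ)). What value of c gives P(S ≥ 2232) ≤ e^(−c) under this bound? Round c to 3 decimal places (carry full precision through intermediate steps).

Write 2232 = (1 + δ)μ, so δ = 2232/2015.439 − 1 = 0.107451…
Then the exponent is δ²μ/(2 + δ) = (2232 − μ)² / (μ·(2 + δ)) = 11.041634.

11.042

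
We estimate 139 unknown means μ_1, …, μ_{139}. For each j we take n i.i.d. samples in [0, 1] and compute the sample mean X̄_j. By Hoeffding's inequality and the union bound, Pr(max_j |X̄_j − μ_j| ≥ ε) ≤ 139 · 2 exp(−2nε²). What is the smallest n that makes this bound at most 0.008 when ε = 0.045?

2582

Need 2·139·exp(−2nε²) ≤ 0.008, i.e. exp(−2nε²) ≤ 0.008/278.
So 2nε² ≥ ln(278/0.008) = 10.455935.
Hence n ≥ 10.455935/(2·0.045²) = 2581.712.
The smallest integer n is 2582.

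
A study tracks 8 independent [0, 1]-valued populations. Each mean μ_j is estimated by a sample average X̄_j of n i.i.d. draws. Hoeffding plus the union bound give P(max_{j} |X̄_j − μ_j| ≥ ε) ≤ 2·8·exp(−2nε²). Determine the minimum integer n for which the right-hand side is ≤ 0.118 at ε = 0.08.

384

Need 2·8·exp(−2nε²) ≤ 0.118, i.e. exp(−2nε²) ≤ 0.118/16.
So 2nε² ≥ ln(16/0.118) = 4.909659.
Hence n ≥ 4.909659/(2·0.08²) = 383.567.
The smallest integer n is 384.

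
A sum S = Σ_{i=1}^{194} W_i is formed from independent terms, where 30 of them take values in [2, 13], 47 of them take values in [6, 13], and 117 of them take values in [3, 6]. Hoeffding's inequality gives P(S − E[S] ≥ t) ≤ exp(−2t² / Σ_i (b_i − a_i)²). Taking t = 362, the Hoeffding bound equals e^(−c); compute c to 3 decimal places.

Σ(b_i − a_i)² = 30·11² + 47·7² + 117·3² = 6986.
c = 2t² / 6986 = 2·362² / 6986 = 37.5162.

37.516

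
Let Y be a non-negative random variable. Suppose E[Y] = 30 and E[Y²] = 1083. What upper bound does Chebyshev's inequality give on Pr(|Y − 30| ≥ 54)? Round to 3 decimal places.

Var(Y) = E[Y²] − (E[Y])² = 1083 − 900 = 183.
Chebyshev's inequality: Pr(|Y − μ| ≥ t) ≤ Var(Y)/t² = 183/2916 = 0.0628.

0.063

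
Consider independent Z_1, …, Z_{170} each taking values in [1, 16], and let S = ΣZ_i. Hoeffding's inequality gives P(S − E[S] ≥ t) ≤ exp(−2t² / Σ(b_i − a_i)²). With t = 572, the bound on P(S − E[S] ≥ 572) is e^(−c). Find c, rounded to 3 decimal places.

17.108

Σ(b_i − a_i)² = 170·(15)² = 38250.
c = 2t²/38250 = 2·572²/38250 = 17.1077.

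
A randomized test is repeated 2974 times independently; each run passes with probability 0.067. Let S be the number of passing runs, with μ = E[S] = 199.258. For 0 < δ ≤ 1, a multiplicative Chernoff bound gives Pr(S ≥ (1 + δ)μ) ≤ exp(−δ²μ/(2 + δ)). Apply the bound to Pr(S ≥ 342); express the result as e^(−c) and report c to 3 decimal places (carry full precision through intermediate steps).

Write 342 = (1 + δ)μ, so δ = 342/199.258 − 1 = 0.7163677…
Then the exponent is δ²μ/(2 + δ) = (342 − μ)² / (μ·(2 + δ)) = 37.644300.

37.644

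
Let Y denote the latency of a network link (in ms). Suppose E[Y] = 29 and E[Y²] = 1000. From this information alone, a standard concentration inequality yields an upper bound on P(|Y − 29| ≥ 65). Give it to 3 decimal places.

The first two moments determine the variance, so Chebyshev's inequality is the sharpest standard bound available.
Var(Y) = E[Y²] − (E[Y])² = 1000 − 841 = 159.
Chebyshev's inequality: P(|Y − μ| ≥ t) ≤ Var(Y)/t² = 159/4225 = 0.0376.

0.038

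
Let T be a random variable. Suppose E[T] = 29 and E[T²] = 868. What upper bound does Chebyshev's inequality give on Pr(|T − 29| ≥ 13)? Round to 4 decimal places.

Var(T) = E[T²] − (E[T])² = 868 − 841 = 27.
Chebyshev's inequality: Pr(|T − μ| ≥ t) ≤ Var(T)/t² = 27/169 = 0.1598.

0.1598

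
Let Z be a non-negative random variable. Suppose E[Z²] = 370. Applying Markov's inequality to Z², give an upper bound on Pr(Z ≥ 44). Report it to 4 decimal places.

Since Z ≥ 0, the event {Z ≥ 44} is the same as {Z² ≥ 1936}.
Markov's inequality applied to Z² gives Pr(Z² ≥ 1936) ≤ E[Z²]/1936 = 370/1936 = 0.1911.

0.1911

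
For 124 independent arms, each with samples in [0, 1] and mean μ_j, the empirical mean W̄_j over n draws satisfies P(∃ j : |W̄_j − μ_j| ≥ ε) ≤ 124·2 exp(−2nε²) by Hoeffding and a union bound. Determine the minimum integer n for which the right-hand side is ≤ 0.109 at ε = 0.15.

Need 2·124·exp(−2nε²) ≤ 0.109, i.e. exp(−2nε²) ≤ 0.109/248.
So 2nε² ≥ ln(248/0.109) = 7.729836.
Hence n ≥ 7.729836/(2·0.15²) = 171.774.
The smallest integer n is 172.

172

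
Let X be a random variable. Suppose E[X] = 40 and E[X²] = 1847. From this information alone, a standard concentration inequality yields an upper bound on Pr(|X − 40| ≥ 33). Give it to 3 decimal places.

The first two moments determine the variance, so Chebyshev's inequality is the sharpest standard bound available.
Var(X) = E[X²] − (E[X])² = 1847 − 1600 = 247.
Chebyshev's inequality: Pr(|X − μ| ≥ t) ≤ Var(X)/t² = 247/1089 = 0.2268.

0.227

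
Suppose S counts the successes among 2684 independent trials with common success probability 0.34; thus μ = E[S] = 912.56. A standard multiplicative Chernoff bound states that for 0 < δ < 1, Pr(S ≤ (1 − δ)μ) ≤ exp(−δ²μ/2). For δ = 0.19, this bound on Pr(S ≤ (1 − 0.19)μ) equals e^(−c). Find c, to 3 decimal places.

16.472

c = δ²μ/2 = 0.19²·912.56/2 = 16.4717.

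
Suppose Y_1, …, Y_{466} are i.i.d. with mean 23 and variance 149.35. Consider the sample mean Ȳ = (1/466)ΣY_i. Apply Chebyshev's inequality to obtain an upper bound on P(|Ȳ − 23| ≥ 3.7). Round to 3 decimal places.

Var(Ȳ) = Var(Y_i)/n = 149.35/466 = 0.32049.
Chebyshev: P(|Ȳ − 23| ≥ 3.7) ≤ Var(Ȳ)/(3.7)² = 149.35/(466·3.7²) = 0.0234.

0.023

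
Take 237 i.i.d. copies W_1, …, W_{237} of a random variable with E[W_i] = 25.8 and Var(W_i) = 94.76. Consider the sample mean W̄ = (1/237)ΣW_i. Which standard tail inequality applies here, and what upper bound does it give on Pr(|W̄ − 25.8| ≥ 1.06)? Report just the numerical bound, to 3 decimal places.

0.356

With mean and variance of each term known, Chebyshev's inequality bounds the deviation of the sum (or sample mean).
Var(W̄) = Var(W_i)/n = 94.76/237 = 0.39983.
Chebyshev: Pr(|W̄ − 25.8| ≥ 1.06) ≤ Var(W̄)/(1.06)² = 94.76/(237·1.06²) = 0.3558.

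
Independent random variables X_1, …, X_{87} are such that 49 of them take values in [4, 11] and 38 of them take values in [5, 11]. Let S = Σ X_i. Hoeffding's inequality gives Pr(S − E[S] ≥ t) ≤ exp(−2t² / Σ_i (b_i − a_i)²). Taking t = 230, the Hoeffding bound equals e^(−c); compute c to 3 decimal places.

Σ(b_i − a_i)² = 49·7² + 38·6² = 3769.
c = 2t² / 3769 = 2·230² / 3769 = 28.0711.

28.071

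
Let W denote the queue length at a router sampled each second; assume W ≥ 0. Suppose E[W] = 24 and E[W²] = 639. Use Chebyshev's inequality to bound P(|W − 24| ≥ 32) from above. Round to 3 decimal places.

0.062

Var(W) = E[W²] − (E[W])² = 639 − 576 = 63.
Chebyshev's inequality: P(|W − μ| ≥ t) ≤ Var(W)/t² = 63/1024 = 0.0615.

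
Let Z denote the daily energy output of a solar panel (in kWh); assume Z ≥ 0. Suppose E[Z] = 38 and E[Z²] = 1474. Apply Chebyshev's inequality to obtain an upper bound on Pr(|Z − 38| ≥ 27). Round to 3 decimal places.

Var(Z) = E[Z²] − (E[Z])² = 1474 − 1444 = 30.
Chebyshev's inequality: Pr(|Z − μ| ≥ t) ≤ Var(Z)/t² = 30/729 = 0.0412.

0.041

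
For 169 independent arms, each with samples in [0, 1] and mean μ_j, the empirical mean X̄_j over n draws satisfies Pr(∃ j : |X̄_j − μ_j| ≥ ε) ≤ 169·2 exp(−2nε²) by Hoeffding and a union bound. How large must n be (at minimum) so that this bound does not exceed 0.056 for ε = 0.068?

Need 2·169·exp(−2nε²) ≤ 0.056, i.e. exp(−2nε²) ≤ 0.056/338.
So 2nε² ≥ ln(338/0.056) = 8.705449.
Hence n ≥ 8.705449/(2·0.068²) = 941.333.
The smallest integer n is 942.

942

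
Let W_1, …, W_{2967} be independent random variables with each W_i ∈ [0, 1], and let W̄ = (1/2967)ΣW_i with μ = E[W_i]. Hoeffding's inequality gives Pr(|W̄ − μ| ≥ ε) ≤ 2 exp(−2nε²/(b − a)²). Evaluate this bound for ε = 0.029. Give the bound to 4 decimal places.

0.0136

Exponent: 2nε²/(b − a)² = 2·2967·0.029² / 1² = 4.99049.
Bound = 2·exp(−4.99049) = 0.01360.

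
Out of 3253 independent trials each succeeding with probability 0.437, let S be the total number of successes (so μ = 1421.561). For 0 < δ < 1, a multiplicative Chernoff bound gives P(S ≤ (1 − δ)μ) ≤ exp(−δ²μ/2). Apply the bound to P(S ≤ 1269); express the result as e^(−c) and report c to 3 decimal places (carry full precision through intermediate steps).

8.186

Write 1269 = (1 − δ)μ, so δ = 1 − 1269/1421.561 = 0.1073193…
Then the exponent is δ²μ/2 = (μ − 1269)²/(2μ) = 8.186374.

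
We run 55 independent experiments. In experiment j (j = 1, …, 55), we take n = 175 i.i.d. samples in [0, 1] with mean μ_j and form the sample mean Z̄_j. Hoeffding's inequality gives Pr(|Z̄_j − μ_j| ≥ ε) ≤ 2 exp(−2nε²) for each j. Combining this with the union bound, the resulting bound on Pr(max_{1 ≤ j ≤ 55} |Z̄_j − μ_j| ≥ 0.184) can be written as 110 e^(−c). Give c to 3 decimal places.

11.850

Union bound over the 55 events: Pr(max_{1 ≤ j ≤ 55} |Z̄_j − μ_j| ≥ 0.184) ≤ 55·2·exp(−2nε²) = 110 exp(−2·175·0.184²).
So c = 2·175·0.184² = 11.8496.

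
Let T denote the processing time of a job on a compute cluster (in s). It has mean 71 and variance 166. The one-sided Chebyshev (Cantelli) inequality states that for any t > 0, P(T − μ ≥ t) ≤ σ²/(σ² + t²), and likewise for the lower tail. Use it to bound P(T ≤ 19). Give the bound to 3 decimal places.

Here σ² = 166 and t = 52, so σ² + t² = 2870.
Cantelli's bound: 166/2870 = 0.0578.

0.058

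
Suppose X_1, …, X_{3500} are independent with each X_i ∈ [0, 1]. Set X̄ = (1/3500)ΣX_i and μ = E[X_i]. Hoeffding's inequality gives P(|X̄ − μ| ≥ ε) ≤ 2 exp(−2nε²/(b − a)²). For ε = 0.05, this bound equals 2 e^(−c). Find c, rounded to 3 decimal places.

17.500

c = 2nε²/(b − a)² = 2·3500·0.05² / 1² = 17.5000.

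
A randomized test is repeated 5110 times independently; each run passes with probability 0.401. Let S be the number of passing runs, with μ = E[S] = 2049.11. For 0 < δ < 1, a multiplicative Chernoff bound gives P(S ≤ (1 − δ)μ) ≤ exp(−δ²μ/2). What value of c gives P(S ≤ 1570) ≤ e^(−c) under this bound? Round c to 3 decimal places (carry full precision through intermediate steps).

Write 1570 = (1 − δ)μ, so δ = 1 − 1570/2049.11 = 0.2338137…
Then the exponent is δ²μ/2 = (μ − 1570)²/(2μ) = 56.011242.

56.011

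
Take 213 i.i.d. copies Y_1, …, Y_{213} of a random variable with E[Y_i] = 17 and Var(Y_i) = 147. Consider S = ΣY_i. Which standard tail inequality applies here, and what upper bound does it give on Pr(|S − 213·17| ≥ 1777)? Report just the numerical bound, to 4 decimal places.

0.0099

With mean and variance of each term known, Chebyshev's inequality bounds the deviation of the sum (or sample mean).
Var(S) = n·Var(Y_i) = 213·147 = 31311.
Chebyshev: Pr(|S − 213·17| ≥ 1777) ≤ Var(S)/1777² = 31311/3157729 = 0.0099.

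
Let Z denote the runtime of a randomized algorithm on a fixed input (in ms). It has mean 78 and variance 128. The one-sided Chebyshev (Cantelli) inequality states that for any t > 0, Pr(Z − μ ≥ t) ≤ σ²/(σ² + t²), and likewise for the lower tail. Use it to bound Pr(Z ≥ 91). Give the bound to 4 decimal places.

Here σ² = 128 and t = 13, so σ² + t² = 297.
Cantelli's bound: 128/297 = 0.4310.

0.4310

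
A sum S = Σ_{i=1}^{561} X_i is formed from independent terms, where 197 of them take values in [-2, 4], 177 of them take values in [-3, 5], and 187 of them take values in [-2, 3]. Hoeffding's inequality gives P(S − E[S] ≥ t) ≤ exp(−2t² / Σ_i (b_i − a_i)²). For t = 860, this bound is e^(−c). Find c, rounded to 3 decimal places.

Σ(b_i − a_i)² = 197·6² + 177·8² + 187·5² = 23095.
c = 2t² / 23095 = 2·860² / 23095 = 64.0485.

64.048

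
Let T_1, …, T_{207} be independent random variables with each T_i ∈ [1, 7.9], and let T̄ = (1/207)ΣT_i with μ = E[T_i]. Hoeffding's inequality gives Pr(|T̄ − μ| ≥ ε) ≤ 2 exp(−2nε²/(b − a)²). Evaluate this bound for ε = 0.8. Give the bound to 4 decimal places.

Exponent: 2nε²/(b − a)² = 2·207·0.8² / 6.9² = 5.56522.
Bound = 2·exp(−5.56522) = 0.00766.

0.0077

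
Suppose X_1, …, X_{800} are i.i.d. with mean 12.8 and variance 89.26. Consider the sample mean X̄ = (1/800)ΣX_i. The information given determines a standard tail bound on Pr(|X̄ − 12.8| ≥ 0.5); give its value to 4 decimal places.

With mean and variance of each term known, Chebyshev's inequality bounds the deviation of the sum (or sample mean).
Var(X̄) = Var(X_i)/n = 89.26/800 = 0.11158.
Chebyshev: Pr(|X̄ − 12.8| ≥ 0.5) ≤ Var(X̄)/(0.5)² = 89.26/(800·0.5²) = 0.4463.

0.4463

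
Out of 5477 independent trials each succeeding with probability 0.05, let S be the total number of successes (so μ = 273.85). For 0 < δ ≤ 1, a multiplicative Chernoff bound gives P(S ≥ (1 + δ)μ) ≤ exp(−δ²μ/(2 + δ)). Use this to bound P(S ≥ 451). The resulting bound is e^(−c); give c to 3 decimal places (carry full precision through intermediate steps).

Write 451 = (1 + δ)μ, so δ = 451/273.85 − 1 = 0.646887…
Then the exponent is δ²μ/(2 + δ) = (451 − μ)² / (μ·(2 + δ)) = 43.294644.

43.295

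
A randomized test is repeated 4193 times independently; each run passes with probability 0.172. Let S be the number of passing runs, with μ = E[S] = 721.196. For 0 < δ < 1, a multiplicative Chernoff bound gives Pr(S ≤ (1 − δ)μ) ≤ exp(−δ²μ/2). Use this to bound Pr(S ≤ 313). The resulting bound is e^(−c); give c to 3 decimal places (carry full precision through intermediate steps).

115.519

Write 313 = (1 − δ)μ, so δ = 1 − 313/721.196 = 0.5659987…
Then the exponent is δ²μ/2 = (μ − 313)²/(2μ) = 115.519203.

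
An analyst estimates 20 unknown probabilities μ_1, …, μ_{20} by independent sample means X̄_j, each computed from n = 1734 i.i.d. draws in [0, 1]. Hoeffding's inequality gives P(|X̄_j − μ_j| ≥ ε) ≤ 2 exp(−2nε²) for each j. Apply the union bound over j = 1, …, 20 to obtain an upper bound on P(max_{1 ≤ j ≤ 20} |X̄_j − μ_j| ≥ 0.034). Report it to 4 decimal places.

Per-experiment Hoeffding bound: 2·exp(−2·1734·0.034²) = 2·exp(−4.00901) = 0.036303.
Union bound over 20 events: 20·0.036303 = 0.72606.

0.7261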